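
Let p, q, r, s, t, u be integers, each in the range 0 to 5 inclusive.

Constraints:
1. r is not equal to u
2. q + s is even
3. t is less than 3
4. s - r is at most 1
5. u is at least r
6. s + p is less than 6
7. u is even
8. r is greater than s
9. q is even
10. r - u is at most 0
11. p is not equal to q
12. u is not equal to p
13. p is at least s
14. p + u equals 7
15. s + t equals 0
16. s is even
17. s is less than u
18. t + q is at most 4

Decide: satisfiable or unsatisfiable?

Try p = 5, q = 2, r = 1, s = 0, t = 0, u = 2.
Check constraint 4: s - r = -1; constraint 6: s + p = 5; constraint 10: r - u = -1. The remaining constraints are straightforward to verify.

Satisfiable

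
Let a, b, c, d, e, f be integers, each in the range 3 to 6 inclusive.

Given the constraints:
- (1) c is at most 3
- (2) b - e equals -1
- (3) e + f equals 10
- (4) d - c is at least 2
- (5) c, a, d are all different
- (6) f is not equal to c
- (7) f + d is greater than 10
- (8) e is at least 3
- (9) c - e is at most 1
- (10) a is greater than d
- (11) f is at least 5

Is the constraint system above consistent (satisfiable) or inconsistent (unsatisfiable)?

Satisfiable

Try a = 6, b = 3, c = 3, d = 5, e = 4, f = 6.
Check constraint 2: b - e = -1; constraint 3: e + f = 10; constraint 4: d - c = 2. The remaining constraints are straightforward to verify.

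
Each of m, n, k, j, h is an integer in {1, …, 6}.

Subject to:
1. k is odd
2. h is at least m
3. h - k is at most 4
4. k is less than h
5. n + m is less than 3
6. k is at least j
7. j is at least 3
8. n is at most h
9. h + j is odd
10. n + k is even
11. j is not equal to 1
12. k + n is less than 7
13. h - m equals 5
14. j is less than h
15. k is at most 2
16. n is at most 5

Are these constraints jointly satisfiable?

Unsatisfiable

From constraints 6 and 7: k ≥ j and j ≥ 3, so k ≥ 3. From constraint 15: k ≤ 2. But 2 < 3, so no value of k works.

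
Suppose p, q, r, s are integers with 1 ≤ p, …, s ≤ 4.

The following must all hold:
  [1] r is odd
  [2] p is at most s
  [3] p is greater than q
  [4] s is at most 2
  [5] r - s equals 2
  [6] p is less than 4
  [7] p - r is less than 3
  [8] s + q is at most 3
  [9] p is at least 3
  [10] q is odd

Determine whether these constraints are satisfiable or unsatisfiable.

From constraint 9: p ≥ 3. From constraints 2 and 4: p ≤ s and s ≤ 2, so p ≤ 2. But 2 < 3, so no value of p works.

Unsatisfiable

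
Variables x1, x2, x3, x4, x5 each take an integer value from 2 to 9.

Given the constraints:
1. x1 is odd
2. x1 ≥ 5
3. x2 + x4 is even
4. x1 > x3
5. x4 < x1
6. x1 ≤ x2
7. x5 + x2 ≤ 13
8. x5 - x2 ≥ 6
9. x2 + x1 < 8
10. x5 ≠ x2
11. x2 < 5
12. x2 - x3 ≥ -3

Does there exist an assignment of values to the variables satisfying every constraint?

Unsatisfiable

From constraints 2 and 6: x2 ≥ x1 and x1 ≥ 5, so x2 ≥ 5. From constraint 11: x2 ≤ 4. But 4 < 5, so no value of x2 works.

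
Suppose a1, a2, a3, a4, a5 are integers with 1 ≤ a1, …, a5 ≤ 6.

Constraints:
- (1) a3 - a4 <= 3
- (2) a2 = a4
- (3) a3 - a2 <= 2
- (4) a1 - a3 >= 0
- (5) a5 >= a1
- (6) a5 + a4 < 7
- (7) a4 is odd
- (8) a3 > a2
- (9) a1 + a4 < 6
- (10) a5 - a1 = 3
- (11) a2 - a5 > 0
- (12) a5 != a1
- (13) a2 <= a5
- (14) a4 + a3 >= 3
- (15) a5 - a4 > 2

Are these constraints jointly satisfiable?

Unsatisfiable

Constraints 4, 5, 8, and 11 give a1 ≤ a5, a5 < a2, a2 < a3, a3 ≤ a1. Chaining: a1 ≤ a5 < a2 < a3 ≤ a1, which forces a1 < a1 — impossible.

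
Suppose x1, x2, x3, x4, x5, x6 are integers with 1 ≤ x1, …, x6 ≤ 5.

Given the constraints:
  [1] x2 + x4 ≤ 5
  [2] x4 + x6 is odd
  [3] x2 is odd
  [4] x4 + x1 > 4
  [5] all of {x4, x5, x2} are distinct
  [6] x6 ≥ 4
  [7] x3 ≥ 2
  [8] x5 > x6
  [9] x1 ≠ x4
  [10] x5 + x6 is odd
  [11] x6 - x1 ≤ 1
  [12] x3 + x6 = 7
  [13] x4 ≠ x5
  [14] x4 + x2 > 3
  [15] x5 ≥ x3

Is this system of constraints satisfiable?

Satisfiable

The assignment x1 = 4, x2 = 1, x3 = 3, x4 = 3, x5 = 5, x6 = 4 works:
  constraint 1 holds since x2 + x4 = 4.
  constraint 4 holds since x4 + x1 = 7.
The rest check out directly.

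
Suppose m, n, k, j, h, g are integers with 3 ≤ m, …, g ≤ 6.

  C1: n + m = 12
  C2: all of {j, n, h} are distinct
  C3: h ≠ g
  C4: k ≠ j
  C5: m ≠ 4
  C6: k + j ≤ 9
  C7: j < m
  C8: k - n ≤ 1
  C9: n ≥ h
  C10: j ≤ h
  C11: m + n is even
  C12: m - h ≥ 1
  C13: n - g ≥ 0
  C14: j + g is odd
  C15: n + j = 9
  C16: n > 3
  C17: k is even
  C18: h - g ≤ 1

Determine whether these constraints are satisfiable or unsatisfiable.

The assignment m = 6, n = 6, k = 6, j = 3, h = 5, g = 6 works:
  constraint 1 holds since n + m = 12.
  constraint 6 holds since k + j = 9.
The rest check out directly.

Satisfiable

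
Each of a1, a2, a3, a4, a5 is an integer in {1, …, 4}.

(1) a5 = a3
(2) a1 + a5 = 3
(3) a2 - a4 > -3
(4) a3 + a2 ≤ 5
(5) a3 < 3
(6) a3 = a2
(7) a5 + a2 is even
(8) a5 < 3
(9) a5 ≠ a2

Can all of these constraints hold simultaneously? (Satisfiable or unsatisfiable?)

From constraints 1 and 6, a5 = a3 = a2, so a5 = a2. But constraint 9 says a5 ≠ a2. Contradiction.

Unsatisfiable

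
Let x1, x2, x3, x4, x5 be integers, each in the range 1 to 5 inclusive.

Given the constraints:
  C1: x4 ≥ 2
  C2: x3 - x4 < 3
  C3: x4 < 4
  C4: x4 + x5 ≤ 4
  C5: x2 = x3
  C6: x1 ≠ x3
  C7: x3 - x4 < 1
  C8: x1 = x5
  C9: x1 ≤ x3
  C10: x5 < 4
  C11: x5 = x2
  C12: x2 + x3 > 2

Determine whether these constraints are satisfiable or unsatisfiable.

From constraints 5, 8, and 11, x1 = x5 = x2 = x3, so x1 = x3. But constraint 6 says x1 ≠ x3. Contradiction.

Unsatisfiable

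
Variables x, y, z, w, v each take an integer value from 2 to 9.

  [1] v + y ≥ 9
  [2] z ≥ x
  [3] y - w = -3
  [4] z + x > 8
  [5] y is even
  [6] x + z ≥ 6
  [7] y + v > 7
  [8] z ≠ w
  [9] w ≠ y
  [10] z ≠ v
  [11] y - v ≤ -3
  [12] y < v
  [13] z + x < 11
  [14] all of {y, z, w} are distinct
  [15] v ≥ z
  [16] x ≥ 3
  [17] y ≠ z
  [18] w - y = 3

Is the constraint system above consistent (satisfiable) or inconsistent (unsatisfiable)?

Satisfiable

Setting (x, y, z, w, v) = (3, 2, 6, 5, 7) satisfies everything: constraint 1: v + y = 9; constraint 3: y - w = -3; constraint 4: z + x = 9, and the others follow.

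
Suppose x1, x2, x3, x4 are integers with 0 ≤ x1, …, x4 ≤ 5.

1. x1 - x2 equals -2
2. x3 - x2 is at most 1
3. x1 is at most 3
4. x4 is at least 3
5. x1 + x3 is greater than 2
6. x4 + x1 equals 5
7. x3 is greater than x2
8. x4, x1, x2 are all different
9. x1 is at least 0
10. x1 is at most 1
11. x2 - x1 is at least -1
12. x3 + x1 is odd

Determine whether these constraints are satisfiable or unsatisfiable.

Take x1 = 1, x2 = 3, x3 = 4, x4 = 4. Then constraint 1: x1 - x2 = -2; constraint 2: x3 - x2 = 1; constraint 5: x1 + x3 = 5, and every other listed constraint is also met.

Satisfiable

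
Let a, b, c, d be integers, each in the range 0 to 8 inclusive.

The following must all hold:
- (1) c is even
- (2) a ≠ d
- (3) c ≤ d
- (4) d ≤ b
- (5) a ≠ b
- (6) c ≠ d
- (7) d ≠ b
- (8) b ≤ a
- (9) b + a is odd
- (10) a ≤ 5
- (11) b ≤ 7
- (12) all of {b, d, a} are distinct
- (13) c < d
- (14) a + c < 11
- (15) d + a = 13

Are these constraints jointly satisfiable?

Unsatisfiable

From constraints 4 and 11: d ≤ b ≤ 7. From constraint 10: a ≤ 5. Hence d + a ≤ 12. But constraint 15 requires d + a = 13, and 13 > 12. Contradiction.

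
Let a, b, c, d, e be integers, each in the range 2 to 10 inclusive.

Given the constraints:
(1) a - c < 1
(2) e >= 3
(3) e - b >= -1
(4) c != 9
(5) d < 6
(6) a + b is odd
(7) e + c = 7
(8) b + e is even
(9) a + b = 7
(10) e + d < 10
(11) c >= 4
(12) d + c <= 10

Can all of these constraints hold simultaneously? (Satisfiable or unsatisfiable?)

Satisfiable

Try a = 4, b = 3, c = 4, d = 5, e = 3.
Check constraint 1: a - c = 0; constraint 3: e - b = 0. The remaining constraints are straightforward to verify.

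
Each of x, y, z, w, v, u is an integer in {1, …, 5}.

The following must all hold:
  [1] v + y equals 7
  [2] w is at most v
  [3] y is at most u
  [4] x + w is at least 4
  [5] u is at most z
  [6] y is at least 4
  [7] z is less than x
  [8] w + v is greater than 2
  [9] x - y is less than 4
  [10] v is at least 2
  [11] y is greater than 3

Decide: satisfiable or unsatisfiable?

Try x = 5, y = 4, z = 4, w = 1, v = 3, u = 4.
Check constraint 1: v + y = 7; constraint 4: x + w = 6. The remaining constraints are straightforward to verify.

Satisfiable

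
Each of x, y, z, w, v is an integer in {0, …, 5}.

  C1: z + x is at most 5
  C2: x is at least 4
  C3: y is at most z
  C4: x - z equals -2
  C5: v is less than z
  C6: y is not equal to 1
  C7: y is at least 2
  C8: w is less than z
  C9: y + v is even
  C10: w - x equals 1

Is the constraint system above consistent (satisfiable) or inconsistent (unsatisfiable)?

From constraints 3 and 7: z ≥ y ≥ 2. From constraint 2: x ≥ 4. Hence z + x ≥ 6. But constraint 1 requires z + x ≤ 5, and 5 < 6. Contradiction.

Unsatisfiable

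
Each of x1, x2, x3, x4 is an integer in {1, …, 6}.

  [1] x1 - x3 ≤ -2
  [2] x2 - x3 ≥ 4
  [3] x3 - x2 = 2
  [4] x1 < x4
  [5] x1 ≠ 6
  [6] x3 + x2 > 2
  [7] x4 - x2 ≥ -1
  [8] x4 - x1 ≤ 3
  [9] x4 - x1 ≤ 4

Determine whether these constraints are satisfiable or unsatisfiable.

Constraints 1, 2, 7, and 9 give x1 − x4 ≥ -4, x4 − x2 ≥ -1, x2 − x3 ≥ 4, x3 − x1 ≥ 2.
Adding all 4 inequalities: the left sides telescope to 0, and the right sides sum to (-4) + (-1) + 4 + 2 = 1. So 0 ≥ 1, which is false.

Unsatisfiable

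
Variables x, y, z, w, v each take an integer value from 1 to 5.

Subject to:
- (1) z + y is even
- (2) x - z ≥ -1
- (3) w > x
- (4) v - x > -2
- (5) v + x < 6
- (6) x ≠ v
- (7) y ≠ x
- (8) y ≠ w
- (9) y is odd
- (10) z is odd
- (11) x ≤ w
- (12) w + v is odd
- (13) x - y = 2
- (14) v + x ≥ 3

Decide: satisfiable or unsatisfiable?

Satisfiable

Take x = 3, y = 1, z = 3, w = 5, v = 2. Then constraint 2: x - z = 0; constraint 4: v - x = -1; constraint 5: v + x = 5, and every other listed constraint is also met.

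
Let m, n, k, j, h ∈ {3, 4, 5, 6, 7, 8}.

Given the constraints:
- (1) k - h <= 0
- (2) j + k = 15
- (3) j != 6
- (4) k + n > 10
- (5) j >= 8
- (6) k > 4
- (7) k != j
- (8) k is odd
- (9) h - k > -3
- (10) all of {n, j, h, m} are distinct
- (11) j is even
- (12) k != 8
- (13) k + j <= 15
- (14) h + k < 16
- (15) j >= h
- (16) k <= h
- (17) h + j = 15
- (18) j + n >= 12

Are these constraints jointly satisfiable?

Satisfiable

Take m = 4, n = 5, k = 7, j = 8, h = 7. Then constraint 1: k - h = 0; constraint 2: j + k = 15, and every other listed constraint is also met.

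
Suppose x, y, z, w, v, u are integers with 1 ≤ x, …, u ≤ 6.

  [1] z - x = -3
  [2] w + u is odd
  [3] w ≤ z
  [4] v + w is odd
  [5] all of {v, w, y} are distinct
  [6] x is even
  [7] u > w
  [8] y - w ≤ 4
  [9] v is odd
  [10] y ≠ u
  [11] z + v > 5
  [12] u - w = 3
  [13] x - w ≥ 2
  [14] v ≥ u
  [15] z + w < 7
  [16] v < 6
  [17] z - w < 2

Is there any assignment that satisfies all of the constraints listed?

Satisfiable

Setting (x, y, z, w, v, u) = (6, 3, 3, 2, 5, 5) satisfies everything: constraint 1: z - x = -3; constraint 8: y - w = 1; constraint 11: z + v = 8, and the others follow.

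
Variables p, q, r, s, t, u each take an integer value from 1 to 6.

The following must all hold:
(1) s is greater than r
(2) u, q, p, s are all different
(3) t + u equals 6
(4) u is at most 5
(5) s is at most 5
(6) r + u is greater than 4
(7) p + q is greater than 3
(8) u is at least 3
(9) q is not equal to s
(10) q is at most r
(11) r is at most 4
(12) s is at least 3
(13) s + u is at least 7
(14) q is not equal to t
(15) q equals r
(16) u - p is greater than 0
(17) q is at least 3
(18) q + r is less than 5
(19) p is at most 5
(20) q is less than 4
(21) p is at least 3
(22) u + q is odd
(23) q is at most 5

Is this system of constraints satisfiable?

Constraints 4, 5, 8, 12, 17, 19, 21, and 23 confine each of u, q, p, s to the 3 values {3, …, 5}.
Constraint 2 requires all 4 of them to be distinct, but only 3 values are available — impossible by the pigeonhole principle.

Unsatisfiable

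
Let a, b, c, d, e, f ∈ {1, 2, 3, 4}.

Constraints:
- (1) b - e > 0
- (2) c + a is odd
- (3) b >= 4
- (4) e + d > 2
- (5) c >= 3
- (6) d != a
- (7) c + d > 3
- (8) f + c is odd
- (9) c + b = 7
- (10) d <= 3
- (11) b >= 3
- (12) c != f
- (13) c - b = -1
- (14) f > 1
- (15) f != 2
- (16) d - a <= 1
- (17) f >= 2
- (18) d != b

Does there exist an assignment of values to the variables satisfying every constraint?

Satisfiable

Setting (a, b, c, d, e, f) = (4, 4, 3, 2, 2, 4) satisfies everything: constraint 1: b - e = 2; constraint 4: e + d = 4, and the others follow.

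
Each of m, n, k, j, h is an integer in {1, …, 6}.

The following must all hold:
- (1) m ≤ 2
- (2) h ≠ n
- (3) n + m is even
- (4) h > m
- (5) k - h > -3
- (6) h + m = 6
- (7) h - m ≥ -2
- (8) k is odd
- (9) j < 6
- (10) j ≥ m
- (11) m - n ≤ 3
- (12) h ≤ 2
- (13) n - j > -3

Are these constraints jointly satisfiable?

From constraint 12: h ≤ 2. From constraint 1: m ≤ 2. Hence h + m ≤ 4. But constraint 6 requires h + m = 6, and 6 > 4. Contradiction.

Unsatisfiable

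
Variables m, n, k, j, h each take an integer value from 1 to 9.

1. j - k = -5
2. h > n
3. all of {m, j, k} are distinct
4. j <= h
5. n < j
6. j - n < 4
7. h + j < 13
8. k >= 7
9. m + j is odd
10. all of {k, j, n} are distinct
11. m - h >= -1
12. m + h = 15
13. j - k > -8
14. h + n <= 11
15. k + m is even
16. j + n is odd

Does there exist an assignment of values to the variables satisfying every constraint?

Satisfiable

Take m = 7, n = 3, k = 9, j = 4, h = 8. Then constraint 1: j - k = -5; constraint 6: j - n = 1, and every other listed constraint is also met.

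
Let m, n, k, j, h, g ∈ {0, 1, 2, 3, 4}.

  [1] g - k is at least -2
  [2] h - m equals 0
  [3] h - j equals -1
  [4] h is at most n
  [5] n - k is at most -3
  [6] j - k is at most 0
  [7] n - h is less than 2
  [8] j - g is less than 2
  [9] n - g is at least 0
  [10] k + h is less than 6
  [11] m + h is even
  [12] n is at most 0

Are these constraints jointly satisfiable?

Constraints 1, 5, and 9 give k − n ≥ 3, n − g ≥ 0, g − k ≥ -2.
Adding all 3 inequalities: the left sides telescope to 0, and the right sides sum to 3 + 0 + (-2) = 1. So 0 ≥ 1, which is false.

Unsatisfiable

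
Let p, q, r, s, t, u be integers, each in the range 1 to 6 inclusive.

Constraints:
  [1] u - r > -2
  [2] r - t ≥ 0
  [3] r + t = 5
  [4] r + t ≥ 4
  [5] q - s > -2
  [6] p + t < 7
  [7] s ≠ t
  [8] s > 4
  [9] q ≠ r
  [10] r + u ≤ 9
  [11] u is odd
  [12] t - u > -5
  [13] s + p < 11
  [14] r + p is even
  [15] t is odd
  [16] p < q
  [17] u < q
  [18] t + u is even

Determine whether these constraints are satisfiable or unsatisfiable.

Try p = 4, q = 6, r = 4, s = 5, t = 1, u = 5.
Check constraint 1: u - r = 1; constraint 2: r - t = 3. The remaining constraints are straightforward to verify.

Satisfiable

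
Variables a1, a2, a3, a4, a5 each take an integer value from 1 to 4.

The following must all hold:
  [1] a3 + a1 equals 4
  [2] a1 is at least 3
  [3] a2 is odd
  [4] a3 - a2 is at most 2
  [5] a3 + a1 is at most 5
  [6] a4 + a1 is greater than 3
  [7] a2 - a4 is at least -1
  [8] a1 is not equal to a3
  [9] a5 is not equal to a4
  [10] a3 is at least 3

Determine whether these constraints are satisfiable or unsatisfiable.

From constraint 10: a3 ≥ 3. From constraint 2: a1 ≥ 3. Hence a3 + a1 ≥ 6. But constraint 5 requires a3 + a1 ≤ 5, and 5 < 6. Contradiction.

Unsatisfiable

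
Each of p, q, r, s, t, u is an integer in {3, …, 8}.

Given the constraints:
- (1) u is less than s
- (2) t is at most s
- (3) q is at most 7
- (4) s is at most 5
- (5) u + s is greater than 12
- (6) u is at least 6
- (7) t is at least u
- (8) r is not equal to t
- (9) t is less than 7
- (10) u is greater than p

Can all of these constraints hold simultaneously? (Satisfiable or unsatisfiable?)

Unsatisfiable

From constraints 6 and 7: t ≥ u and u ≥ 6, so t ≥ 6. From constraints 2 and 4: t ≤ s and s ≤ 5, so t ≤ 5. But 5 < 6, so no value of t works.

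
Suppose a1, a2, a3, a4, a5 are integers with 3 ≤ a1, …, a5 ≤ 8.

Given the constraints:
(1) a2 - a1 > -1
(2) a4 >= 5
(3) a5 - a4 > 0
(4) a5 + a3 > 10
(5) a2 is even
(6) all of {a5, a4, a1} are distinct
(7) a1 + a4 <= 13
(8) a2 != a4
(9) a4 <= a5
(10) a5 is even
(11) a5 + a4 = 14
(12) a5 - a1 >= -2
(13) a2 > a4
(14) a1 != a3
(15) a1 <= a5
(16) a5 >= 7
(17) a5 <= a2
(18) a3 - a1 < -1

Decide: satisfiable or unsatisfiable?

One satisfying assignment is a1 = 7, a2 = 8, a3 = 4, a4 = 6, a5 = 8.
For the less obvious constraints — constraint 1: a2 - a1 = 1; constraint 3: a5 - a4 = 2 — and the others hold by inspection.

Satisfiable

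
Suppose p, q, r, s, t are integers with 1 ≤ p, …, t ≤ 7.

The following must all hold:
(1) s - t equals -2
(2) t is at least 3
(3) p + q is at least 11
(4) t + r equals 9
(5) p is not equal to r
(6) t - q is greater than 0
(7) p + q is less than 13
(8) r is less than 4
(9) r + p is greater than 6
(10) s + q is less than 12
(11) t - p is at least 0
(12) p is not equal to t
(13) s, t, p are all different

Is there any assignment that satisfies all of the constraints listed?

Take p = 6, q = 6, r = 2, s = 5, t = 7. Then constraint 1: s - t = -2; constraint 3: p + q = 12, and every other listed constraint is also met.

Satisfiable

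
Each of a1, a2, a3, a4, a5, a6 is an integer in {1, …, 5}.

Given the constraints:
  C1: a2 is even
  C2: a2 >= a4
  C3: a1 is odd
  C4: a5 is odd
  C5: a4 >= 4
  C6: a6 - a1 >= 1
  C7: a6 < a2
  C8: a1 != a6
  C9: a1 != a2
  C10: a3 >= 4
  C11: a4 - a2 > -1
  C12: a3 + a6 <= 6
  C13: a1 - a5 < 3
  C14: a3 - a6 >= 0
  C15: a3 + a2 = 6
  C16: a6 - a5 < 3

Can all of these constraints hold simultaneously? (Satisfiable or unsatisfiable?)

From constraint 10: a3 ≥ 4. From constraints 2 and 5: a2 ≥ a4 ≥ 4. Hence a3 + a2 ≥ 8. But constraint 15 requires a3 + a2 = 6, and 6 < 8. Contradiction.

Unsatisfiable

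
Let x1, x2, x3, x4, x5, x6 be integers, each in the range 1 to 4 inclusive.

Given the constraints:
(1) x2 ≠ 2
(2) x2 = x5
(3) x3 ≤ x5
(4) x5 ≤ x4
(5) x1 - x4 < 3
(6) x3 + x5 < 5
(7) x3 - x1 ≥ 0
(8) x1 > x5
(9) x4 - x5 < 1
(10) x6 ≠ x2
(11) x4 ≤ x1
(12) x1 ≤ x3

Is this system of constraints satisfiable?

Constraints 3, 8, and 12 give x3 ≤ x5, x5 < x1, x1 ≤ x3. Chaining: x3 ≤ x5 < x1 ≤ x3, which forces x3 < x3 — impossible.

Unsatisfiable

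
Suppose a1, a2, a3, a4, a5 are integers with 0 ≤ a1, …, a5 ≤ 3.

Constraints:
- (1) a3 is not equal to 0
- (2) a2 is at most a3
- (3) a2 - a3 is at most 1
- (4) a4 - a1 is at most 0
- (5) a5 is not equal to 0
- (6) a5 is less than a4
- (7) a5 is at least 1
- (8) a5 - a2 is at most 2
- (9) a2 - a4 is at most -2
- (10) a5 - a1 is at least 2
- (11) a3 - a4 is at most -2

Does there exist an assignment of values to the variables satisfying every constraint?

Constraints 3, 4, 8, 10, and 11 give a2 − a5 ≥ -2, a5 − a1 ≥ 2, a1 − a4 ≥ 0, a4 − a3 ≥ 2, a3 − a2 ≥ -1.
Adding all 5 inequalities: the left sides telescope to 0, and the right sides sum to (-2) + 2 + 0 + 2 + (-1) = 1. So 0 ≥ 1, which is false.

Unsatisfiable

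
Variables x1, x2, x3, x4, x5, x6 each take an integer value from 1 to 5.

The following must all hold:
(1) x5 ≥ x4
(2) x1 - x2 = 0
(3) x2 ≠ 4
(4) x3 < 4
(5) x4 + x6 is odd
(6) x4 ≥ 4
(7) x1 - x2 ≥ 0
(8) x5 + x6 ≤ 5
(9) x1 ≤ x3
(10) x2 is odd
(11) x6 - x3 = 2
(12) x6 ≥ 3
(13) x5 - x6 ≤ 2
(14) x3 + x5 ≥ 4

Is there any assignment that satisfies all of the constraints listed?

Unsatisfiable

From constraints 1 and 6: x5 ≥ x4 ≥ 4. From constraint 12: x6 ≥ 3. Hence x5 + x6 ≥ 7. But constraint 8 requires x5 + x6 ≤ 5, and 5 < 7. Contradiction.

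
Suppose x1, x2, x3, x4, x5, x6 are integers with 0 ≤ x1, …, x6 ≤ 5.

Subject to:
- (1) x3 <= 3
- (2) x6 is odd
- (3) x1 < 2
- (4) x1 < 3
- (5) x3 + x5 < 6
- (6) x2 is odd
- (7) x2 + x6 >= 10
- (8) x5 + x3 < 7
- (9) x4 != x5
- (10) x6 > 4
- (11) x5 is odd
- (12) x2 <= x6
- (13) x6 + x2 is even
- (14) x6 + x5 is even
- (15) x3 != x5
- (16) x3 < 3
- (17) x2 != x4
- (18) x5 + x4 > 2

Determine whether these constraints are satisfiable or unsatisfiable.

Satisfiable

Take x1 = 0, x2 = 5, x3 = 2, x4 = 2, x5 = 3, x6 = 5. Then constraint 5: x3 + x5 = 5; constraint 7: x2 + x6 = 10; constraint 8: x5 + x3 = 5, and every other listed constraint is also met.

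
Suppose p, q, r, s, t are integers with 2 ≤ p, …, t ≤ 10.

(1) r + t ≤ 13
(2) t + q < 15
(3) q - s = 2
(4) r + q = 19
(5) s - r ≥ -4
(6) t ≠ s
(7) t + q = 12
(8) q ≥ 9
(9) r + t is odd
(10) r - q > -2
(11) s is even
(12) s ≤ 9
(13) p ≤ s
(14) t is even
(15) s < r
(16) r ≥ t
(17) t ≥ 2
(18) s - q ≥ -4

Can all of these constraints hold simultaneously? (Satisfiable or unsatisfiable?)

Satisfiable

Setting (p, q, r, s, t) = (7, 10, 9, 8, 2) satisfies everything: constraint 1: r + t = 11; constraint 2: t + q = 12, and the others follow.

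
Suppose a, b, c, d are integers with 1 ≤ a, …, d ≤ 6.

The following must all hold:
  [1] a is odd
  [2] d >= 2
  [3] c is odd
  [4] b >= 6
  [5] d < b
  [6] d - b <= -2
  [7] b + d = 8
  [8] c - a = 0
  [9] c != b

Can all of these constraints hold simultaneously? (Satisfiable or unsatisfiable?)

One satisfying assignment is a = 1, b = 6, c = 1, d = 2.
For the less obvious constraints — constraint 6: d - b = -4; constraint 7: b + d = 8; constraint 8: c - a = 0 — and the others hold by inspection.

Satisfiable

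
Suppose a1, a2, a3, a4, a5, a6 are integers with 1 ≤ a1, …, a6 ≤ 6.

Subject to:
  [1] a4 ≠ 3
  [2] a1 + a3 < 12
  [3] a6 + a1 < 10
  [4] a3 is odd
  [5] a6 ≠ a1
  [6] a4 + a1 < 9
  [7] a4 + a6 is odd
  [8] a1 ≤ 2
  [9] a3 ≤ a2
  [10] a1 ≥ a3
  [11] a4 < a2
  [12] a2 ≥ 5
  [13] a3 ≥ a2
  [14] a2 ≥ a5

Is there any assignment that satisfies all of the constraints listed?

From constraints 12 and 13: a3 ≥ a2 and a2 ≥ 5, so a3 ≥ 5. From constraints 8 and 10: a3 ≤ a1 and a1 ≤ 2, so a3 ≤ 2. But 2 < 5, so no value of a3 works.

Unsatisfiable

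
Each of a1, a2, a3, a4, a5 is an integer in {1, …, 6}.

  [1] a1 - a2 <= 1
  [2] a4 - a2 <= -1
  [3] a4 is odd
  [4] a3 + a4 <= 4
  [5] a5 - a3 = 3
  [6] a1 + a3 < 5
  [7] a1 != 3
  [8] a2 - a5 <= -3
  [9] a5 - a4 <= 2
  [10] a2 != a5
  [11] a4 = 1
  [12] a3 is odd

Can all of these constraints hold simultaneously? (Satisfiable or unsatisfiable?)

Constraints 2, 8, and 9 give a4 − a5 ≥ -2, a5 − a2 ≥ 3, a2 − a4 ≥ 1.
Adding all 3 inequalities: the left sides telescope to 0, and the right sides sum to (-2) + 3 + 1 = 2. So 0 ≥ 2, which is false.

Unsatisfiable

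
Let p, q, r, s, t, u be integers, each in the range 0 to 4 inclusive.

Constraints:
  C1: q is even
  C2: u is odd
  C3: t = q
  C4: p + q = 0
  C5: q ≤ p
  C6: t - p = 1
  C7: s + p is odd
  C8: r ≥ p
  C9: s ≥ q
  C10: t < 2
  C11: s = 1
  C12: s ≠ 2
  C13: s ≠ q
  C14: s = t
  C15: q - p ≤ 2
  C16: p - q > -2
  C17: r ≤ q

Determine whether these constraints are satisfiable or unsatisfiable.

Unsatisfiable

From constraints 3 and 14, s = t = q, so s = q. But constraint 13 says s ≠ q. Contradiction.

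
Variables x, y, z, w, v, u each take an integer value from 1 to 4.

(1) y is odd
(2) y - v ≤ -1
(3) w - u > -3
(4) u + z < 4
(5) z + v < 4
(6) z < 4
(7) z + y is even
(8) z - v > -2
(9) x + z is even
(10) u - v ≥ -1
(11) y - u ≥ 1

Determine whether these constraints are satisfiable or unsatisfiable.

Unsatisfiable

Constraints 2, 10, and 11 give y − u ≥ 1, u − v ≥ -1, v − y ≥ 1.
Adding all 3 inequalities: the left sides telescope to 0, and the right sides sum to 1 + (-1) + 1 = 1. So 0 ≥ 1, which is false.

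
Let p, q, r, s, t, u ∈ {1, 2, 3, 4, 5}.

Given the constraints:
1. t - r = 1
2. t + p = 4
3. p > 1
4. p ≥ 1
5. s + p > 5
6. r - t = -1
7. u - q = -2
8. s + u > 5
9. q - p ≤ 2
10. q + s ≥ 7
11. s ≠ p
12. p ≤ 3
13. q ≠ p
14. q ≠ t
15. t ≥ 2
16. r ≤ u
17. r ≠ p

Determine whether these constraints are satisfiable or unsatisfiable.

Satisfiable

Setting (p, q, r, s, t, u) = (2, 4, 1, 5, 2, 2) satisfies everything: constraint 1: t - r = 1; constraint 2: t + p = 4; constraint 5: s + p = 7, and the others follow.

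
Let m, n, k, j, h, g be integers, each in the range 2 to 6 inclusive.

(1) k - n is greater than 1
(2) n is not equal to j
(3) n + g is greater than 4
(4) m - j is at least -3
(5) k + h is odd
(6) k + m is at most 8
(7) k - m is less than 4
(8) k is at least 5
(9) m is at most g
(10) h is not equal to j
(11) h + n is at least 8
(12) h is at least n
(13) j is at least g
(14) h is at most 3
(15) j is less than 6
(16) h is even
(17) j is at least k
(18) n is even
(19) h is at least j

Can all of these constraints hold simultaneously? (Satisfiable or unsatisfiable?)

Unsatisfiable

From constraints 8 and 17: j ≥ k and k ≥ 5, so j ≥ 5. From constraints 14 and 19: j ≤ h and h ≤ 3, so j ≤ 3. But 3 < 5, so no value of j works.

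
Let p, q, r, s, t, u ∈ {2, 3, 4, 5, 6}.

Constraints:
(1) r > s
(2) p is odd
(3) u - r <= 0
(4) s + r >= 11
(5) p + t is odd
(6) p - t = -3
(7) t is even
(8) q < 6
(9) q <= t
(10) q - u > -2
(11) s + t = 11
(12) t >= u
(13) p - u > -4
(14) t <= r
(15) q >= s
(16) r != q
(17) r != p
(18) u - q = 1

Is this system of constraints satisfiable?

One satisfying assignment is p = 3, q = 5, r = 6, s = 5, t = 6, u = 6.
For the less obvious constraints — constraint 3: u - r = 0; constraint 4: s + r = 11 — and the others hold by inspection.

Satisfiable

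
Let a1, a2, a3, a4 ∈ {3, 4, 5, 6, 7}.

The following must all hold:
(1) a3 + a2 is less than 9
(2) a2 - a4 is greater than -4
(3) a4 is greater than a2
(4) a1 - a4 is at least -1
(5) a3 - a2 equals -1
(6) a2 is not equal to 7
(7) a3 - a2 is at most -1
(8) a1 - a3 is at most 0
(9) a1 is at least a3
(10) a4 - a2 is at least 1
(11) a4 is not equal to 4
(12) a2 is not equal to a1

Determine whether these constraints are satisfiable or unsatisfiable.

Unsatisfiable

Constraints 4, 7, 8, and 10 give a2 − a3 ≥ 1, a3 − a1 ≥ 0, a1 − a4 ≥ -1, a4 − a2 ≥ 1.
Adding all 4 inequalities: the left sides telescope to 0, and the right sides sum to 1 + 0 + (-1) + 1 = 1. So 0 ≥ 1, which is false.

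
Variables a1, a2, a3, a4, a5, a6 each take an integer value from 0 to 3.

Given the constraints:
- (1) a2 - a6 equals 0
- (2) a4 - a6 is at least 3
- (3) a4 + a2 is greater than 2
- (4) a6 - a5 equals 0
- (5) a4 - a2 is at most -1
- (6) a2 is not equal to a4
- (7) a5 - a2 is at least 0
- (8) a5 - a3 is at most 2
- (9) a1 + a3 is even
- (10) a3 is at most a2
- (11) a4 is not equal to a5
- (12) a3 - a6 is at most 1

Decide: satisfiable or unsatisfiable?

Constraints 2, 5, 7, 8, and 12 give a6 − a3 ≥ -1, a3 − a5 ≥ -2, a5 − a2 ≥ 0, a2 − a4 ≥ 1, a4 − a6 ≥ 3.
Adding all 5 inequalities: the left sides telescope to 0, and the right sides sum to (-1) + (-2) + 0 + 1 + 3 = 1. So 0 ≥ 1, which is false.

Unsatisfiable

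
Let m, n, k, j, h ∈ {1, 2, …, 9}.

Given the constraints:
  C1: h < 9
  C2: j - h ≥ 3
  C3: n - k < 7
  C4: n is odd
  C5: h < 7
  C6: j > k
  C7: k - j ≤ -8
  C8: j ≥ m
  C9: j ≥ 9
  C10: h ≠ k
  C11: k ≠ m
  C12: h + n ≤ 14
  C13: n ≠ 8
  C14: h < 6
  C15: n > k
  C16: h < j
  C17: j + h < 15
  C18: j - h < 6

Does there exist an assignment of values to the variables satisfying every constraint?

Satisfiable

Take m = 4, n = 7, k = 1, j = 9, h = 4. Then constraint 2: j - h = 5; constraint 3: n - k = 6, and every other listed constraint is also met.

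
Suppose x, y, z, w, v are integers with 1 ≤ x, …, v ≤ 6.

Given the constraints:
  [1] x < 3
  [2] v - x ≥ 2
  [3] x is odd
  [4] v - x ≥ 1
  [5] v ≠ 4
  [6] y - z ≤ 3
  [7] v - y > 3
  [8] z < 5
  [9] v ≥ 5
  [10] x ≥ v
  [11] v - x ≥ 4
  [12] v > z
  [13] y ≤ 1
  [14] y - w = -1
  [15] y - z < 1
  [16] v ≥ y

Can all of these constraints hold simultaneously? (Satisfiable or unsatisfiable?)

From constraints 9 and 10: x ≥ v and v ≥ 5, so x ≥ 5. From constraint 1: x ≤ 2. But 2 < 5, so no value of x works.

Unsatisfiable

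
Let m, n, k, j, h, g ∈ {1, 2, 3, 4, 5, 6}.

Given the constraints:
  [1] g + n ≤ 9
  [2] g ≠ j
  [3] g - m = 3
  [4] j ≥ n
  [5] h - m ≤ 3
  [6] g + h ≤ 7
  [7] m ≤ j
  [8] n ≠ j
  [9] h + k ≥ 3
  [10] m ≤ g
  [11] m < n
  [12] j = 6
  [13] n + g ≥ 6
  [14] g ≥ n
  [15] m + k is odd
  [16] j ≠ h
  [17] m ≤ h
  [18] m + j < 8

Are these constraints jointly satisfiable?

Try m = 1, n = 2, k = 4, j = 6, h = 1, g = 4.
Check constraint 1: g + n = 6; constraint 3: g - m = 3. The remaining constraints are straightforward to verify.

Satisfiable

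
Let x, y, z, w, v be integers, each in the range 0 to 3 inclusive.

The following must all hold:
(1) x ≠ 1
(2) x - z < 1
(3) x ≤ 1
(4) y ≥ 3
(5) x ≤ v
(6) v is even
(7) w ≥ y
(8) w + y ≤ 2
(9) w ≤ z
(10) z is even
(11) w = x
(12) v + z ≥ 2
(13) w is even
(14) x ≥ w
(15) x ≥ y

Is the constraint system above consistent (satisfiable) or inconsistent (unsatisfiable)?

From constraints 4 and 7: w ≥ y and y ≥ 3, so w ≥ 3. From constraints 3 and 14: w ≤ x and x ≤ 1, so w ≤ 1. But 1 < 3, so no value of w works.

Unsatisfiable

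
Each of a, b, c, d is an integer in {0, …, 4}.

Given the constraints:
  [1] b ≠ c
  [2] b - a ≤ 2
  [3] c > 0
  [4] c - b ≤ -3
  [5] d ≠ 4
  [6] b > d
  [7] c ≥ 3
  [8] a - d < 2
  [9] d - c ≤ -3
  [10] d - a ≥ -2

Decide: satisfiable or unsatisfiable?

Constraints 2, 4, 9, and 10 give d − a ≥ -2, a − b ≥ -2, b − c ≥ 3, c − d ≥ 3.
Adding all 4 inequalities: the left sides telescope to 0, and the right sides sum to (-2) + (-2) + 3 + 3 = 2. So 0 ≥ 2, which is false.

Unsatisfiable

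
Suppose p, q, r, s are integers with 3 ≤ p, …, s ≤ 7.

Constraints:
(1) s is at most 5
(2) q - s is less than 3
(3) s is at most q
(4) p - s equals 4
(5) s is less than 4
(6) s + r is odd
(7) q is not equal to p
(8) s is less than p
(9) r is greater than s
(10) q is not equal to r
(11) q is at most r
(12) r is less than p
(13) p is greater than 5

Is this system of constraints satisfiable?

Try p = 7, q = 3, r = 4, s = 3.
Check constraint 2: q - s = 0; constraint 4: p - s = 4. The remaining constraints are straightforward to verify.

Satisfiable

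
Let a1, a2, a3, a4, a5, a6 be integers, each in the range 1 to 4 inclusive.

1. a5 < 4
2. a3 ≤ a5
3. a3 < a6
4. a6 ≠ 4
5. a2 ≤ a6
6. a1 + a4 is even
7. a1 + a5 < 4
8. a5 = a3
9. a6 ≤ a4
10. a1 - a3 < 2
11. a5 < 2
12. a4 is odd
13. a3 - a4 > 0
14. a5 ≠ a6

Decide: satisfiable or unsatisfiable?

Constraints 3, 9, and 13 give a6 ≤ a4, a4 < a3, a3 < a6. Chaining: a6 ≤ a4 < a3 < a6, which forces a6 < a6 — impossible.

Unsatisfiable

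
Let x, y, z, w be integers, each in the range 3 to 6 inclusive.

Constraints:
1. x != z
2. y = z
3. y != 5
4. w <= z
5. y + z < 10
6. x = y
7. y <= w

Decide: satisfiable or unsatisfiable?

Unsatisfiable

From constraints 2 and 6, x = y = z, so x = z. But constraint 1 says x ≠ z. Contradiction.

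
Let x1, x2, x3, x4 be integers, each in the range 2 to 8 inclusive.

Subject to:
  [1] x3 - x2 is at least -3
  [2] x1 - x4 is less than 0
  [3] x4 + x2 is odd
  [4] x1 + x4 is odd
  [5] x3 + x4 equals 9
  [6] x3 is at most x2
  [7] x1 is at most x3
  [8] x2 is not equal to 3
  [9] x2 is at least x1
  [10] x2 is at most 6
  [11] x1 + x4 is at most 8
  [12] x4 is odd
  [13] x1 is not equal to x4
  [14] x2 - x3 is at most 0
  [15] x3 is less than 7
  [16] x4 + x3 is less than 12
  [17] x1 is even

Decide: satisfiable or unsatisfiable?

The assignment x1 = 2, x2 = 6, x3 = 6, x4 = 3 works:
  constraint 1 holds since x3 - x2 = 0.
  constraint 2 holds since x1 - x4 = -1.
The rest check out directly.

Satisfiable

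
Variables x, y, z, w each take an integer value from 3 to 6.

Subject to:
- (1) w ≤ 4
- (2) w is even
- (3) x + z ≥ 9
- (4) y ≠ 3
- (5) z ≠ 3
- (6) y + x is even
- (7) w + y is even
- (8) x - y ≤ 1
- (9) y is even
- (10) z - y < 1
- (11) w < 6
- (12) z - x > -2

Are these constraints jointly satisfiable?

Satisfiable

Take x = 6, y = 6, z = 6, w = 4. Then constraint 3: x + z = 12; constraint 8: x - y = 0; constraint 10: z - y = 0, and every other listed constraint is also met.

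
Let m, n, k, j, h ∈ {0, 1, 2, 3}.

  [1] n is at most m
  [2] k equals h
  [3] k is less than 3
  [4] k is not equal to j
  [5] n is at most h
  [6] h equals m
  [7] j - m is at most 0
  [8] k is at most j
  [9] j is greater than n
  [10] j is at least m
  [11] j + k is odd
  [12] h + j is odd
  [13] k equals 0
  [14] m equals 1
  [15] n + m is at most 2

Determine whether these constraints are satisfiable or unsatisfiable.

Unsatisfiable

Constraint 13 fixes k = 0 and constraint 14 fixes m = 1. Constraints 2 and 6 give k = h = m, so k = m. But 0 ≠ 1 — contradiction.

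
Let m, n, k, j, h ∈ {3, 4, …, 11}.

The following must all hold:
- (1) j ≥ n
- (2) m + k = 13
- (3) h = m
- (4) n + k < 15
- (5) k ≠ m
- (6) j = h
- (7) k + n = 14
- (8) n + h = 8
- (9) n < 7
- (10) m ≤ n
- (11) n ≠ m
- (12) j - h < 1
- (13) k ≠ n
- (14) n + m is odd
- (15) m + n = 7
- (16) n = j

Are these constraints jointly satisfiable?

Unsatisfiable

From constraints 3, 6, and 16, n = j = h = m, so n = m. But constraint 11 says n ≠ m. Contradiction.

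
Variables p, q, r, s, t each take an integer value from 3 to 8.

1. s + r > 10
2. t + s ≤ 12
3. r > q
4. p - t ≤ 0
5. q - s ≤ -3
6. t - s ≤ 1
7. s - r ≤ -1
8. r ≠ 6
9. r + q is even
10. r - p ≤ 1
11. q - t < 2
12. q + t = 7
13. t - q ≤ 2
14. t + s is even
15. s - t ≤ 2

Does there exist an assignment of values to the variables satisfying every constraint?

Unsatisfiable

Constraints 4, 5, 7, 10, and 13 give s − q ≥ 3, q − t ≥ -2, t − p ≥ 0, p − r ≥ -1, r − s ≥ 1.
Adding all 5 inequalities: the left sides telescope to 0, and the right sides sum to 3 + (-2) + 0 + (-1) + 1 = 1. So 0 ≥ 1, which is false.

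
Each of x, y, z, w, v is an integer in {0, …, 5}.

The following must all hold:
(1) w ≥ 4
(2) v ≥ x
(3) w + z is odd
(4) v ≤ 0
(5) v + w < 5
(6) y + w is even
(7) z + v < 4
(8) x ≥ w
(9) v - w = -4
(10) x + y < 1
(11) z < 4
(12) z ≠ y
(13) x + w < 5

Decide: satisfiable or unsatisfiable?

From constraints 1 and 8: x ≥ w and w ≥ 4, so x ≥ 4. From constraints 2 and 4: x ≤ v and v ≤ 0, so x ≤ 0. But 0 < 4, so no value of x works.

Unsatisfiable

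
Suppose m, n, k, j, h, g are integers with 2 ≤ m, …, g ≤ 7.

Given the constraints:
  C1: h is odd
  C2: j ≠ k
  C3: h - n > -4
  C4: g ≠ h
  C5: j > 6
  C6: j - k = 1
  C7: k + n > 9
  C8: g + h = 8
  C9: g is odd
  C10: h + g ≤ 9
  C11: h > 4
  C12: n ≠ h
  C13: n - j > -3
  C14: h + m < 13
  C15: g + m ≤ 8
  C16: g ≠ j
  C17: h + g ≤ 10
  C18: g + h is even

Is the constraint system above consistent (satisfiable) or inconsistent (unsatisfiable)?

One satisfying assignment is m = 5, n = 6, k = 6, j = 7, h = 5, g = 3.
For the less obvious constraints — constraint 3: h - n = -1; constraint 6: j - k = 1 — and the others hold by inspection.

Satisfiable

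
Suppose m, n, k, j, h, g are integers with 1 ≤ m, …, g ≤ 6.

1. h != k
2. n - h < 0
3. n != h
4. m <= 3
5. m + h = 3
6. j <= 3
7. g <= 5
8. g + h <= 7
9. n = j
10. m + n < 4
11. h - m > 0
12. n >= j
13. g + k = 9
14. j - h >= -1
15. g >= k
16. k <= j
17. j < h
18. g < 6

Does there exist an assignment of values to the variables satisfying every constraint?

From constraint 7: g ≤ 5. From constraints 6 and 16: k ≤ j ≤ 3. Hence g + k ≤ 8. But constraint 13 requires g + k = 9, and 9 > 8. Contradiction.

Unsatisfiable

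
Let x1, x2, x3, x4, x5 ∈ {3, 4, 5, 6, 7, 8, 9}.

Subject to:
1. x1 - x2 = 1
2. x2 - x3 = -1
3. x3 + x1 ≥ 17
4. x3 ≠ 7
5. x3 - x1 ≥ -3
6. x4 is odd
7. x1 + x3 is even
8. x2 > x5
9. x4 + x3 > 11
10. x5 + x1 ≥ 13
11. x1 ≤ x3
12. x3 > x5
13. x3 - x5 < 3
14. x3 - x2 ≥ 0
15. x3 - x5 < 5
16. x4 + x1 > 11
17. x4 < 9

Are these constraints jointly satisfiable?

Satisfiable

Setting (x1, x2, x3, x4, x5) = (9, 8, 9, 5, 7) satisfies everything: constraint 1: x1 - x2 = 1; constraint 2: x2 - x3 = -1; constraint 3: x3 + x1 = 18, and the others follow.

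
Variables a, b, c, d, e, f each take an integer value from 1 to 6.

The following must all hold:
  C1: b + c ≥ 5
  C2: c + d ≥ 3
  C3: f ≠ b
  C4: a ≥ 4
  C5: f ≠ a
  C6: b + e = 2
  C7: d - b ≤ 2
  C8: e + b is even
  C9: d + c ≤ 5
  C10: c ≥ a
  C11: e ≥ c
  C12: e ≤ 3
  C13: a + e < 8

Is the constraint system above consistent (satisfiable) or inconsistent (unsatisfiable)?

Unsatisfiable

From constraints 4 and 10: c ≥ a and a ≥ 4, so c ≥ 4. From constraints 11 and 12: c ≤ e and e ≤ 3, so c ≤ 3. But 3 < 4, so no value of c works.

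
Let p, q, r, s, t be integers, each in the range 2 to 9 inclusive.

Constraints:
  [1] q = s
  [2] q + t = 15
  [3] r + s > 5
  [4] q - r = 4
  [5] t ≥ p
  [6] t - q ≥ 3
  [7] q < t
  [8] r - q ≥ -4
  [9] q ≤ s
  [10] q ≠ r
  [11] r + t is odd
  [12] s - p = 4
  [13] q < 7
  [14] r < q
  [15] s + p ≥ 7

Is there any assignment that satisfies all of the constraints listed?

Satisfiable

Try p = 2, q = 6, r = 2, s = 6, t = 9.
Check constraint 2: q + t = 15; constraint 3: r + s = 8. The remaining constraints are straightforward to verify.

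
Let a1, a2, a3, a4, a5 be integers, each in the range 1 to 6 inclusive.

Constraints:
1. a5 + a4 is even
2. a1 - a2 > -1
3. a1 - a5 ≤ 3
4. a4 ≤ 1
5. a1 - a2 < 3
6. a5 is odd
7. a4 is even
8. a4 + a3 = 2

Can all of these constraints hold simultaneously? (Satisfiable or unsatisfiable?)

Constraint 6 makes a5 odd and constraint 7 makes a4 even, so a5 + a4 must be odd. Constraint 1 says a5 + a4 is even — contradiction.

Unsatisfiable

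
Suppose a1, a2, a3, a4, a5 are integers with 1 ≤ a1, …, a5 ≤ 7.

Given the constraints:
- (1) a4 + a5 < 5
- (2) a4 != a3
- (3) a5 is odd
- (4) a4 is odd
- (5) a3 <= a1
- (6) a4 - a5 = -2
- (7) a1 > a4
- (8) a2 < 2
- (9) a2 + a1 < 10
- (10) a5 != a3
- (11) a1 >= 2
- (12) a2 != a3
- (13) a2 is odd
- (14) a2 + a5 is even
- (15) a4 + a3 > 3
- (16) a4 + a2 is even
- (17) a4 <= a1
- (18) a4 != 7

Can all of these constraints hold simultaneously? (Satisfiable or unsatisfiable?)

Setting (a1, a2, a3, a4, a5) = (7, 1, 4, 1, 3) satisfies everything: constraint 1: a4 + a5 = 4; constraint 6: a4 - a5 = -2, and the others follow.

Satisfiable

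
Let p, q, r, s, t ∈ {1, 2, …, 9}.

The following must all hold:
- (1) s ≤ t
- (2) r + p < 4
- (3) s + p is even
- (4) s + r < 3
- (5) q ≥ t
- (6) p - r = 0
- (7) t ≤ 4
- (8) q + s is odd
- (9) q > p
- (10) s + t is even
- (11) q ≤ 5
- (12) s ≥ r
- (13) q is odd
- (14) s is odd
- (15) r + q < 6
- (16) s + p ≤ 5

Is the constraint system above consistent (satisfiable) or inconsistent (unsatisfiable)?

Constraint 13 makes q odd and constraint 14 makes s odd, so q + s must be even. Constraint 8 says q + s is odd — contradiction.

Unsatisfiable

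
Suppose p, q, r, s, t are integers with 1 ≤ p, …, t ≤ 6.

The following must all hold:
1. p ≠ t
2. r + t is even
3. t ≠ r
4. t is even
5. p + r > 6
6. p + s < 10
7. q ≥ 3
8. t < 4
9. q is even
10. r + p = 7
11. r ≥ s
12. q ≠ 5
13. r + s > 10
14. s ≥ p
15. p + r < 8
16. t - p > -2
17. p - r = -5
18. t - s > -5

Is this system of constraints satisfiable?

Satisfiable

Setting (p, q, r, s, t) = (1, 4, 6, 6, 2) satisfies everything: constraint 5: p + r = 7; constraint 6: p + s = 7; constraint 10: r + p = 7, and the others follow.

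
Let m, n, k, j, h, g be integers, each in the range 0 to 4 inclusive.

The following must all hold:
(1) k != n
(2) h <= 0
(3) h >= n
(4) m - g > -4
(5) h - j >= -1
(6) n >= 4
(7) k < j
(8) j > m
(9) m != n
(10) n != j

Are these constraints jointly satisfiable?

From constraint 6: n ≥ 4. From constraints 2 and 3: n ≤ h and h ≤ 0, so n ≤ 0. But 0 < 4, so no value of n works.

Unsatisfiable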